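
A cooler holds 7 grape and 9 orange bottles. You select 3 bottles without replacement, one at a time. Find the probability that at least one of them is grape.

17/20

P(no grape) = 9/16 × 8/15 × 7/14 = 504/3360 = 3/20.
P(at least one) = 1 − 3/20 = 17/20.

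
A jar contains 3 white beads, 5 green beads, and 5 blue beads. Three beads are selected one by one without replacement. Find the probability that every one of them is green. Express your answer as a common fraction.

5/143

P = 5/13 × 4/12 × 3/11 = 60/1716 = 5/143.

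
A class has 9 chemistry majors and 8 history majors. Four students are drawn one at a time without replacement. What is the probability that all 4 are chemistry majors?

P(every draw is a chemistry major) = 9/17 × 8/16 × 7/15 × 6/14 = 3024/57120 = 9/170.

9/170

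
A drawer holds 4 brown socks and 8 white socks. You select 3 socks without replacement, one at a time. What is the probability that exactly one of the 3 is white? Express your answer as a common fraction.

12/55

One ordering (white drawn first) has probability 8/12 × 4/11 × 3/10 = 96/1320 = 4/55.
There are C(3,1) = 3 such orderings, each equally likely, so P = 3 × 4/55 = 12/55.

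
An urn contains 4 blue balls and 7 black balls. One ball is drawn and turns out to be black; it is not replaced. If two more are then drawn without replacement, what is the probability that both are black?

With the first ball removed, 6 black remain out of 10.
P = 6/10 × 5/9 = 30/90 = 1/3.

1/3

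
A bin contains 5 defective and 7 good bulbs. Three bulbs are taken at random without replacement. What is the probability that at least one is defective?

37/44

P(no defective) = 7/12 × 6/11 × 5/10 = 210/1320 = 7/44.
P(at least one) = 1 − 7/44 = 37/44.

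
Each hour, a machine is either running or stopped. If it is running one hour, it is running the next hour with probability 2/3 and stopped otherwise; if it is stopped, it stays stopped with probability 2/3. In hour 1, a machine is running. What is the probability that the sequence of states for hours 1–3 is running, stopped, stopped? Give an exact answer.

2/9

Hour 1 is given. For each transition, use the conditional probability from the current state:
P(stopped | running) = 1/3; P(stopped | stopped) = 2/3.
P = 1/3 × 2/3 = 2/9.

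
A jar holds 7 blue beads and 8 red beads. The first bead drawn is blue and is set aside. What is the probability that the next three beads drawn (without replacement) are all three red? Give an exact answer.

After the first draw, 8 of the remaining 14 beads are red.
P = 8/14 × 7/13 × 6/12 = 336/2184 = 2/13.

2/13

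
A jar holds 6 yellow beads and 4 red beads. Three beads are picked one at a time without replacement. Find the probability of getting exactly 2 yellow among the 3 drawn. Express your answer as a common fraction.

One ordering (yellow drawn first) has probability 6/10 × 5/9 × 4/8 = 120/720 = 1/6.
There are C(3,2) = 3 such orderings, each equally likely, so P = 3 × 1/6 = 1/2.

1/2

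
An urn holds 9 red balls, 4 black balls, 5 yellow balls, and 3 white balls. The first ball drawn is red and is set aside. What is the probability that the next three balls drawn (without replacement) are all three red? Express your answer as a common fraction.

With the first ball removed, 8 red remain out of 20.
P = 8/20 × 7/19 × 6/18 = 336/6840 = 14/285.

14/285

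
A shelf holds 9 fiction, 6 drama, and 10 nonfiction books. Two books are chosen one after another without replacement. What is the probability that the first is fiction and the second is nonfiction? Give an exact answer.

3/20

Multiply the probability of each draw given the previous ones:
P = 9/25 × 10/24 = 90/600 = 3/20.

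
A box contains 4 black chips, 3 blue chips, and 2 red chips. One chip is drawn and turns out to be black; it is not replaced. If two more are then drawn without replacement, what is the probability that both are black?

After the first draw, 3 of the remaining 8 chips are black.
P = 3/8 × 2/7 = 6/56 = 3/28.

3/28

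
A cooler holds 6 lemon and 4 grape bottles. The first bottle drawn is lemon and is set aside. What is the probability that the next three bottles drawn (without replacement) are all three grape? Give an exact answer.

1/21

After the first draw, 4 of the remaining 9 bottles are grape.
P = 4/9 × 3/8 × 2/7 = 24/504 = 1/21.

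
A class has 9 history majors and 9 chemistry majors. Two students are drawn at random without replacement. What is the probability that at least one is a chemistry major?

13/17

P(no chemistry majors) = 9/18 × 8/17 = 72/306 = 4/17.
P(at least one) = 1 − 4/17 = 13/17.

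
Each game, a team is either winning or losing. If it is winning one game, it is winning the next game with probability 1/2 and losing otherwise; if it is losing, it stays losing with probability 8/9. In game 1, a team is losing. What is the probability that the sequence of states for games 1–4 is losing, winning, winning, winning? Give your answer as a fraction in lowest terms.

1/36

Game 1 is given. For each transition, use the conditional probability from the current state:
P(winning | losing) = 1/9; P(winning | winning) = 1/2; P(winning | winning) = 1/2.
P = 1/9 × 1/2 × 1/2 = 1/36.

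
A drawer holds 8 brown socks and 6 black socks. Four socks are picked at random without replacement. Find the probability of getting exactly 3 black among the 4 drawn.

160/1001

One ordering (black drawn first) has probability 6/14 × 5/13 × 4/12 × 8/11 = 960/24024 = 40/1001.
There are C(4,3) = 4 such orderings, each equally likely, so P = 4 × 40/1001 = 160/1001.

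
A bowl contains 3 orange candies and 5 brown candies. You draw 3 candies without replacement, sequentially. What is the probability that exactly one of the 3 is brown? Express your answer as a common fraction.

15/56

One ordering (brown drawn first) has probability 5/8 × 3/7 × 2/6 = 30/336 = 5/56.
There are C(3,1) = 3 such orderings, each equally likely, so P = 3 × 5/56 = 15/56.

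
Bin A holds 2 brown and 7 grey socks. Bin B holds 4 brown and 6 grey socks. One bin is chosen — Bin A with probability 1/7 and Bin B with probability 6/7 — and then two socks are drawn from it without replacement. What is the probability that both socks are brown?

From Bin A: P(both brown) = (2/9)(1/8) = 1/36.
From Bin B: P(both brown) = (4/10)(3/9) = 2/15.
Total probability = (1/7)(1/36) + (6/7)(2/15) = 149/1260.

149/1260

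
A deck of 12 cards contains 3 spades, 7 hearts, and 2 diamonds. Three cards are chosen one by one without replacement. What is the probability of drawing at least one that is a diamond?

5/11

P(no diamonds) = 10/12 × 9/11 × 8/10 = 720/1320 = 6/11.
P(at least one) = 1 − 6/11 = 5/11.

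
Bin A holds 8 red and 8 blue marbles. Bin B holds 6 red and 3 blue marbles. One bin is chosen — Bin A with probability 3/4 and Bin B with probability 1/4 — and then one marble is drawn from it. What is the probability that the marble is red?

13/24

From Bin A: P(red) = 8/16.
From Bin B: P(red) = 6/9.
Total probability = (3/4)(8/16) + (1/4)(6/9) = 13/24.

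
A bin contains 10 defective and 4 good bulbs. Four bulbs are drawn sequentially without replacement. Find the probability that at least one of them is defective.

P(no defective) = 4/14 × 3/13 × 2/12 × 1/11 = 24/24024 = 1/1001.
P(at least one) = 1 − 1/1001 = 1000/1001.

1000/1001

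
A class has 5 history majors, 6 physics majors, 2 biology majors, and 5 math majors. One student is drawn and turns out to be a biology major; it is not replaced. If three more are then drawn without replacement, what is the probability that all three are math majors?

1/68

With the first student removed, 5 math majors remain out of 17.
P = 5/17 × 4/16 × 3/15 = 60/4080 = 1/68.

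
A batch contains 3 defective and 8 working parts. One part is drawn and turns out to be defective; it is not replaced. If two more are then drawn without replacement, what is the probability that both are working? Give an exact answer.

28/45

After the first draw, 8 of the remaining 10 parts are working.
P = 8/10 × 7/9 = 56/90 = 28/45.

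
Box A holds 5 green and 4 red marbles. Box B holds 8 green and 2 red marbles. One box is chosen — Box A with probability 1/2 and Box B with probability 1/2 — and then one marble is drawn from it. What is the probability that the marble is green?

From Box A: P(green) = 5/9.
From Box B: P(green) = 8/10.
Total probability = (1/2)(5/9) + (1/2)(8/10) = 61/90.

61/90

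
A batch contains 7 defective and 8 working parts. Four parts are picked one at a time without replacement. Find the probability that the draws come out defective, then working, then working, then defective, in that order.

14/195

Chain rule:
P = 7/15 × 8/14 × 7/13 × 6/12 = 2352/32760 = 14/195.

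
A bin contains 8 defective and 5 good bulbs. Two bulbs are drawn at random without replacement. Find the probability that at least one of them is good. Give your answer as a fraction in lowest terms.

P(no good) = 8/13 × 7/12 = 56/156 = 14/39.
P(at least one) = 1 − 14/39 = 25/39.

25/39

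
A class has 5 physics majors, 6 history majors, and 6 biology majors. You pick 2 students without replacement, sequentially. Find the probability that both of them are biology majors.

15/136

P(every draw is a biology major) = 6/17 × 5/16 = 30/272 = 15/136.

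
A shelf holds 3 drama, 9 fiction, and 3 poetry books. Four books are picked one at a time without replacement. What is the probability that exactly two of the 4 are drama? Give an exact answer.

One ordering (drama drawn first) has probability 3/15 × 2/14 × 12/13 × 11/12 = 792/32760 = 11/455.
There are C(4,2) = 6 such orderings, each equally likely, so P = 6 × 11/455 = 66/455.

66/455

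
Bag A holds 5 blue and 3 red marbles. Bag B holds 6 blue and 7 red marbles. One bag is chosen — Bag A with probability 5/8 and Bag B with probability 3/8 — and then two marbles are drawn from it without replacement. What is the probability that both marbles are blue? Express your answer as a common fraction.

215/728

From Bag A: P(both blue) = (5/8)(4/7) = 5/14.
From Bag B: P(both blue) = (6/13)(5/12) = 5/26.
Total probability = (5/8)(5/14) + (3/8)(5/26) = 215/728.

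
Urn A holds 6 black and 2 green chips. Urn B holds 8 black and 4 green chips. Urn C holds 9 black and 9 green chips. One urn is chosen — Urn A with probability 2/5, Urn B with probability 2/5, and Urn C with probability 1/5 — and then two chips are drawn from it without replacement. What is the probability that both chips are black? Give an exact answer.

16927/39270

From Urn A: P(both black) = (6/8)(5/7) = 15/28.
From Urn B: P(both black) = (8/12)(7/11) = 14/33.
From Urn C: P(both black) = (9/18)(8/17) = 4/17.
Total probability = (2/5)(15/28) + (2/5)(14/33) + (1/5)(4/17) = 16927/39270.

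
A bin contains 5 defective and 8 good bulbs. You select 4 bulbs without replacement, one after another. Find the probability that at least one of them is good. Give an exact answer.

142/143

P(no good) = 5/13 × 4/12 × 3/11 × 2/10 = 120/17160 = 1/143.
P(at least one) = 1 − 1/143 = 142/143.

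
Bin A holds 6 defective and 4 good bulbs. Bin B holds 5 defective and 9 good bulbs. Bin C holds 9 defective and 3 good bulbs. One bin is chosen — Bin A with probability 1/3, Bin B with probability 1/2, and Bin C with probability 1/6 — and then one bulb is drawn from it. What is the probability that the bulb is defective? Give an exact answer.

From Bin A: P(defective) = 6/10.
From Bin B: P(defective) = 5/14.
From Bin C: P(defective) = 9/12.
Total probability = (1/3)(6/10) + (1/2)(5/14) + (1/6)(9/12) = 141/280.

141/280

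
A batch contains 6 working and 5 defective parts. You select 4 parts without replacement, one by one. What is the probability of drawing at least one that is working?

65/66

P(no working) = 5/11 × 4/10 × 3/9 × 2/8 = 120/7920 = 1/66.
P(at least one) = 1 − 1/66 = 65/66.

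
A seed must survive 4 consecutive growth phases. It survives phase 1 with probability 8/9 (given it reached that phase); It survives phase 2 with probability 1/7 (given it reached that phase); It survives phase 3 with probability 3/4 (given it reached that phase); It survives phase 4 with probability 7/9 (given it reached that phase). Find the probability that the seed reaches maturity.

The events are sequential, so multiply the conditional probabilities:
P = 8/9 × 1/7 × 3/4 × 7/9 = 168/2268 = 2/27.

2/27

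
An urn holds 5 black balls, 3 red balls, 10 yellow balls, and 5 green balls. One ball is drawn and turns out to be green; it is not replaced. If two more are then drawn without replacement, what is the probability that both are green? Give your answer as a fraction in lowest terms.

With the first ball removed, 4 green remain out of 22.
P = 4/22 × 3/21 = 12/462 = 2/77.

2/77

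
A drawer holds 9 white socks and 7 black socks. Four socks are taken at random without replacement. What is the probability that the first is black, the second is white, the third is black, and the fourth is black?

Multiply the probability of each draw given the previous ones:
P = 7/16 × 9/15 × 6/14 × 5/13 = 1890/43680 = 9/208.

9/208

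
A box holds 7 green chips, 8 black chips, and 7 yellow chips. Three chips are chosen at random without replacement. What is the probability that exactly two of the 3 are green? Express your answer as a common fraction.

One ordering (green drawn first) has probability 7/22 × 6/21 × 15/20 = 630/9240 = 3/44.
There are C(3,2) = 3 such orderings, each equally likely, so P = 3 × 3/44 = 9/44.

9/44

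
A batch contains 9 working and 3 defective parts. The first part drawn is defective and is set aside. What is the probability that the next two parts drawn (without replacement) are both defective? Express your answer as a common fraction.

With the first part removed, 2 defective remain out of 11.
P = 2/11 × 1/10 = 2/110 = 1/55.

1/55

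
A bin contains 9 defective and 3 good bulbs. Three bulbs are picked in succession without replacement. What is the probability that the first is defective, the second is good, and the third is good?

9/220

Multiply the probability of each draw given the previous ones:
P = 9/12 × 3/11 × 2/10 = 54/1320 = 9/220.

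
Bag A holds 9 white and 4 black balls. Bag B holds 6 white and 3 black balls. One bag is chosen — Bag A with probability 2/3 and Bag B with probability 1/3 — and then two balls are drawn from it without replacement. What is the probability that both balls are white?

From Bag A: P(both white) = (9/13)(8/12) = 6/13.
From Bag B: P(both white) = (6/9)(5/8) = 5/12.
Total probability = (2/3)(6/13) + (1/3)(5/12) = 209/468.

209/468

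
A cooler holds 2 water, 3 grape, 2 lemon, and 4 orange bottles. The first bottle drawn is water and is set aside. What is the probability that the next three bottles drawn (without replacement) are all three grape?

1/120

With the first bottle removed, 3 grape remain out of 10.
P = 3/10 × 2/9 × 1/8 = 6/720 = 1/120.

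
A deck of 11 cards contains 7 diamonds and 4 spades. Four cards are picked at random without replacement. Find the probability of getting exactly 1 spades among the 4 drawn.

14/33

One ordering (a spade drawn first) has probability 4/11 × 7/10 × 6/9 × 5/8 = 840/7920 = 7/66.
There are C(4,1) = 4 such orderings, each equally likely, so P = 4 × 7/66 = 14/33.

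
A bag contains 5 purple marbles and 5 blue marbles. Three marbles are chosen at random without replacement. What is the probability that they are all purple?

1/12

P(every draw is purple) = 5/10 × 4/9 × 3/8 = 60/720 = 1/12.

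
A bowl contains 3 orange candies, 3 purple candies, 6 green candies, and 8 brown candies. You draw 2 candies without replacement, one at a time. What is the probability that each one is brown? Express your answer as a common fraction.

P = 8/20 × 7/19 = 56/380 = 14/95.

14/95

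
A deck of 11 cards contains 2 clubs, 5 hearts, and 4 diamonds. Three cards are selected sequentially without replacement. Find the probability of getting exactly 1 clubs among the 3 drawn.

One ordering (a club drawn first) has probability 2/11 × 9/10 × 8/9 = 144/990 = 8/55.
There are C(3,1) = 3 such orderings, each equally likely, so P = 3 × 8/55 = 24/55.

24/55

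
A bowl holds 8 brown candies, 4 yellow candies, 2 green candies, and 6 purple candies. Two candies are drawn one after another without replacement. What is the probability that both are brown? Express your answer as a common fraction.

P(every draw is brown) = 8/20 × 7/19 = 56/380 = 14/95.

14/95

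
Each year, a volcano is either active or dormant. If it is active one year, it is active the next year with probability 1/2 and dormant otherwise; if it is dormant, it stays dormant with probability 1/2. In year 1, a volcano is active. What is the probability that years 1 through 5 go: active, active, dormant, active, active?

Year 1 is given. For each transition, use the conditional probability from the current state:
P(active | active) = 1/2; P(dormant | active) = 1/2; P(active | dormant) = 1/2; P(active | active) = 1/2.
P = 1/2 × 1/2 × 1/2 × 1/2 = 1/16.

1/16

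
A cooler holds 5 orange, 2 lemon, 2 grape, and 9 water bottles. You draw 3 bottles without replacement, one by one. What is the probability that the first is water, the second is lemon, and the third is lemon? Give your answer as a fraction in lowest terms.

1/272

Multiply the probability of each draw given the previous ones:
P = 9/18 × 2/17 × 1/16 = 18/4896 = 1/272.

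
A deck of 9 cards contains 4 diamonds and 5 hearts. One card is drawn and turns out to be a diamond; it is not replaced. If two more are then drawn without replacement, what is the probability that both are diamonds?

With the first card removed, 3 diamonds remain out of 8.
P = 3/8 × 2/7 = 6/56 = 3/28.

3/28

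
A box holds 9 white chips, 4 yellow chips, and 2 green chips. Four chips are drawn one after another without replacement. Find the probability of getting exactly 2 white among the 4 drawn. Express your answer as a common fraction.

One ordering (white drawn first) has probability 9/15 × 8/14 × 6/13 × 5/12 = 2160/32760 = 6/91.
There are C(4,2) = 6 such orderings, each equally likely, so P = 6 × 6/91 = 36/91.

36/91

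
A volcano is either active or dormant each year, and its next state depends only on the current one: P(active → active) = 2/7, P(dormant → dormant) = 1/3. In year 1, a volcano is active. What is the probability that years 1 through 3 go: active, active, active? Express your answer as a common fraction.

4/49

Year 1 is given. For each transition, use the conditional probability from the current state:
P(active | active) = 2/7; P(active | active) = 2/7.
P = 2/7 × 2/7 = 4/49.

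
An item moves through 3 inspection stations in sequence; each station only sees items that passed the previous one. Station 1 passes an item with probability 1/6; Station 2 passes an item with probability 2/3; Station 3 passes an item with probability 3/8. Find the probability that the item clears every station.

1/24

The events are sequential, so multiply the conditional probabilities:
P = 1/6 × 2/3 × 3/8 = 6/144 = 1/24.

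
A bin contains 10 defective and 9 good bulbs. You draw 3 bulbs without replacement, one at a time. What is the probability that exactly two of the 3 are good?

One ordering (good drawn first) has probability 9/19 × 8/18 × 10/17 = 720/5814 = 40/323.
There are C(3,2) = 3 such orderings, each equally likely, so P = 3 × 40/323 = 120/323.

120/323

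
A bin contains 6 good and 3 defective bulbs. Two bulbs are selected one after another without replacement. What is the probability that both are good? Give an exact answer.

5/12

P = 6/9 × 5/8 = 30/72 = 5/12.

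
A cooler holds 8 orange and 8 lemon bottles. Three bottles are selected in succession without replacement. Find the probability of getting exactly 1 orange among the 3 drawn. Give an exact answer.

One ordering (orange drawn first) has probability 8/16 × 8/15 × 7/14 = 448/3360 = 2/15.
There are C(3,1) = 3 such orderings, each equally likely, so P = 3 × 2/15 = 2/5.

2/5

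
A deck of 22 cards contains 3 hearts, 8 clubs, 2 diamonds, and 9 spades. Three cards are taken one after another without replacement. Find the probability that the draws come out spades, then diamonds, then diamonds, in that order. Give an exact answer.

3/1540

Multiply the probability of each draw given the previous ones:
P = 9/22 × 2/21 × 1/20 = 18/9240 = 3/1540.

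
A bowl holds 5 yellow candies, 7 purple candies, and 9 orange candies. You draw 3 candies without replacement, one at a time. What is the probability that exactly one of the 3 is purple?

One ordering (purple drawn first) has probability 7/21 × 14/20 × 13/19 = 1274/7980 = 91/570.
There are C(3,1) = 3 such orderings, each equally likely, so P = 3 × 91/570 = 91/190.

91/190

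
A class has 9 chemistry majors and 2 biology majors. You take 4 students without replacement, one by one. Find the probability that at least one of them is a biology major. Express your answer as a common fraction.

34/55

P(no biology majors) = 9/11 × 8/10 × 7/9 × 6/8 = 3024/7920 = 21/55.
P(at least one) = 1 − 21/55 = 34/55.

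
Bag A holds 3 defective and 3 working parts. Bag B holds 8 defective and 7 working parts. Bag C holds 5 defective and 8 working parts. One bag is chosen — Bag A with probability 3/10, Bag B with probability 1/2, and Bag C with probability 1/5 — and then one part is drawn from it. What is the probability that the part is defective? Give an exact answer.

From Bag A: P(defective) = 3/6.
From Bag B: P(defective) = 8/15.
From Bag C: P(defective) = 5/13.
Total probability = (3/10)(3/6) + (1/2)(8/15) + (1/5)(5/13) = 77/156.

77/156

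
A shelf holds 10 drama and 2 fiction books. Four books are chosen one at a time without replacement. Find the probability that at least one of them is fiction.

19/33

P(no fiction) = 10/12 × 9/11 × 8/10 × 7/9 = 5040/11880 = 14/33.
P(at least one) = 1 − 14/33 = 19/33.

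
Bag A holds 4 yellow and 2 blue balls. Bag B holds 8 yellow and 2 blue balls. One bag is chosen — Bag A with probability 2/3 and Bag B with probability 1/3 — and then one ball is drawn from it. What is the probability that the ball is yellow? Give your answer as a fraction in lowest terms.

From Bag A: P(yellow) = 4/6.
From Bag B: P(yellow) = 8/10.
Total probability = (2/3)(4/6) + (1/3)(8/10) = 32/45.

32/45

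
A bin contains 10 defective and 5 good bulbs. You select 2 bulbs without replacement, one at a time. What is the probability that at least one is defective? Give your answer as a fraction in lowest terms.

P(no defective) = 5/15 × 4/14 = 20/210 = 2/21.
P(at least one) = 1 − 2/21 = 19/21.

19/21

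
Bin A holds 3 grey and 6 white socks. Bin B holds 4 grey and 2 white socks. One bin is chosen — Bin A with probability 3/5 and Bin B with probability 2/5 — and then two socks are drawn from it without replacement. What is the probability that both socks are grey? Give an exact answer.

From Bin A: P(both grey) = (3/9)(2/8) = 1/12.
From Bin B: P(both grey) = (4/6)(3/5) = 2/5.
Total probability = (3/5)(1/12) + (2/5)(2/5) = 21/100.

21/100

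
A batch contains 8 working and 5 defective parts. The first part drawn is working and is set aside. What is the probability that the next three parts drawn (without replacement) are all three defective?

1/22

With the first part removed, 5 defective remain out of 12.
P = 5/12 × 4/11 × 3/10 = 60/1320 = 1/22.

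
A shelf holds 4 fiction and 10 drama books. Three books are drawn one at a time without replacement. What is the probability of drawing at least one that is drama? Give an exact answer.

P(no drama) = 4/14 × 3/13 × 2/12 = 24/2184 = 1/91.
P(at least one) = 1 − 1/91 = 90/91.

90/91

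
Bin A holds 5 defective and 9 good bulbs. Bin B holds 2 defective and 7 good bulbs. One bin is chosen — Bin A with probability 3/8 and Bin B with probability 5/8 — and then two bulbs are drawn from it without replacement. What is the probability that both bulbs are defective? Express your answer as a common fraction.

1535/26208

From Bin A: P(both defective) = (5/14)(4/13) = 10/91.
From Bin B: P(both defective) = (2/9)(1/8) = 1/36.
Total probability = (3/8)(10/91) + (5/8)(1/36) = 1535/26208.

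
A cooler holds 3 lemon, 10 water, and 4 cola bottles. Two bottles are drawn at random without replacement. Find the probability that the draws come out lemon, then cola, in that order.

Each draw changes the counts, so multiply the conditional probabilities along the sequence:
P = 3/17 × 4/16 = 12/272 = 3/68.

3/68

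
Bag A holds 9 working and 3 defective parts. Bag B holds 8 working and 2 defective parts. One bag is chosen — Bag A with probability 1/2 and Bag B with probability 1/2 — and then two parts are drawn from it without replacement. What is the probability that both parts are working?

From Bag A: P(both working) = (9/12)(8/11) = 6/11.
From Bag B: P(both working) = (8/10)(7/9) = 28/45.
Total probability = (1/2)(6/11) + (1/2)(28/45) = 289/495.

289/495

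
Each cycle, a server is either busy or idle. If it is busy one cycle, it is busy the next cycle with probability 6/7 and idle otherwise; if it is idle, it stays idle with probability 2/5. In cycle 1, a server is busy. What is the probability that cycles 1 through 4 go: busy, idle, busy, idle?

Cycle 1 is given. For each transition, use the conditional probability from the current state:
P(idle | busy) = 1/7; P(busy | idle) = 3/5; P(idle | busy) = 1/7.
P = 1/7 × 3/5 × 1/7 = 3/245.

3/245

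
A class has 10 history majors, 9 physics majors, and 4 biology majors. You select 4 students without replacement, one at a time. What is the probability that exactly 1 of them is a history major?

52/161

One ordering (a history major drawn first) has probability 10/23 × 13/22 × 12/21 × 11/20 = 17160/212520 = 13/161.
There are C(4,1) = 4 such orderings, each equally likely, so P = 4 × 13/161 = 52/161.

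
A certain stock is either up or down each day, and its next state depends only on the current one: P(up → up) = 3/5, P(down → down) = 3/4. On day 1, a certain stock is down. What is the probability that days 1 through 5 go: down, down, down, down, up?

27/256

Day 1 is given. For each transition, use the conditional probability from the current state:
P(down | down) = 3/4; P(down | down) = 3/4; P(down | down) = 3/4; P(up | down) = 1/4.
P = 3/4 × 3/4 × 3/4 × 1/4 = 27/256.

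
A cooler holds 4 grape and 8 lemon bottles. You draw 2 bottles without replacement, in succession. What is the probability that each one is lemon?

P(every draw is lemon) = 8/12 × 7/11 = 56/132 = 14/33.

14/33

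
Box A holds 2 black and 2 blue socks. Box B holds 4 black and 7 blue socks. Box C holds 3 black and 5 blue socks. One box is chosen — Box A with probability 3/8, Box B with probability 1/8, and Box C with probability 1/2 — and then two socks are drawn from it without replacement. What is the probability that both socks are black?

799/6160

From Box A: P(both black) = (2/4)(1/3) = 1/6.
From Box B: P(both black) = (4/11)(3/10) = 6/55.
From Box C: P(both black) = (3/8)(2/7) = 3/28.
Total probability = (3/8)(1/6) + (1/8)(6/55) + (1/2)(3/28) = 799/6160.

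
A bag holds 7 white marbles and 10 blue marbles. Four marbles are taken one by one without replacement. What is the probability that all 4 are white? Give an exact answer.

P(all white) = 7/17 × 6/16 × 5/15 × 4/14 = 840/57120 = 1/68.

1/68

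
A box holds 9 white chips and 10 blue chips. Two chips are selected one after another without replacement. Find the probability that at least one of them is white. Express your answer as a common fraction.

14/19

P(no white) = 10/19 × 9/18 = 90/342 = 5/19.
P(at least one) = 1 − 5/19 = 14/19.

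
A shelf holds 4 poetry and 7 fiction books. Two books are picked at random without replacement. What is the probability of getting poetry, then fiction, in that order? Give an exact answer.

14/55

Chain rule:
P = 4/11 × 7/10 = 28/110 = 14/55.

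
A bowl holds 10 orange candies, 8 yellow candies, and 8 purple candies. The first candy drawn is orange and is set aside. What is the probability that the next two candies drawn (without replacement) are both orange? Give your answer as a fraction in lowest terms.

After the first draw, 9 of the remaining 25 candies are orange.
P = 9/25 × 8/24 = 72/600 = 3/25.

3/25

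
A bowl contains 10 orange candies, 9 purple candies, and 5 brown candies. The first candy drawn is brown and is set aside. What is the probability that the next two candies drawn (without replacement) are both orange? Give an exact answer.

45/253

With the first candy removed, 10 orange remain out of 23.
P = 10/23 × 9/22 = 90/506 = 45/253.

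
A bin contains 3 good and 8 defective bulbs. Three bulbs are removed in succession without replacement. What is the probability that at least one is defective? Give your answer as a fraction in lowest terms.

164/165

P(no defective) = 3/11 × 2/10 × 1/9 = 6/990 = 1/165.
P(at least one) = 1 − 1/165 = 164/165.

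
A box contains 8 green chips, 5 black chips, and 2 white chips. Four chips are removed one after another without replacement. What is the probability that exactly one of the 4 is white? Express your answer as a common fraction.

One ordering (white drawn first) has probability 2/15 × 13/14 × 12/13 × 11/12 = 3432/32760 = 11/105.
There are C(4,1) = 4 such orderings, each equally likely, so P = 4 × 11/105 = 44/105.

44/105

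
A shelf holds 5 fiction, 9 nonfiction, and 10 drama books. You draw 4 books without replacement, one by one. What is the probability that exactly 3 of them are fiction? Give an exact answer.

95/5313

One ordering (fiction drawn first) has probability 5/24 × 4/23 × 3/22 × 19/21 = 1140/255024 = 95/21252.
There are C(4,3) = 4 such orderings, each equally likely, so P = 4 × 95/21252 = 95/5313.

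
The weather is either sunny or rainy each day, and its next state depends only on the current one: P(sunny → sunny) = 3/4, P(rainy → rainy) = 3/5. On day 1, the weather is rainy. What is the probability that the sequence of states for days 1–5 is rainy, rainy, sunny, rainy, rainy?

9/250

Day 1 is given. For each transition, use the conditional probability from the current state:
P(rainy | rainy) = 3/5; P(sunny | rainy) = 2/5; P(rainy | sunny) = 1/4; P(rainy | rainy) = 3/5.
P = 3/5 × 2/5 × 1/4 × 3/5 = 18/500 = 9/250.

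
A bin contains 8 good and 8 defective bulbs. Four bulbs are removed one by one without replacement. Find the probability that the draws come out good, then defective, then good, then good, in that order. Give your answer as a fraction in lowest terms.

Chain rule:
P = 8/16 × 8/15 × 7/14 × 6/13 = 2688/43680 = 4/65.

4/65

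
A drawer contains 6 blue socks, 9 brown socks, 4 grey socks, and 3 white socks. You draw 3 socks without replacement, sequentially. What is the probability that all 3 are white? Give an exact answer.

1/1540

P = 3/22 × 2/21 × 1/20 = 6/9240 = 1/1540.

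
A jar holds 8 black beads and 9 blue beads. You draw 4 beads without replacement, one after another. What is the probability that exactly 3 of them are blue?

One ordering (blue drawn first) has probability 9/17 × 8/16 × 7/15 × 8/14 = 4032/57120 = 6/85.
There are C(4,3) = 4 such orderings, each equally likely, so P = 4 × 6/85 = 24/85.

24/85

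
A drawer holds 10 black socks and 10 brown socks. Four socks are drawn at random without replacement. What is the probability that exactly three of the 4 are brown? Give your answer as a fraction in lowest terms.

80/323

One ordering (brown drawn first) has probability 10/20 × 9/19 × 8/18 × 10/17 = 7200/116280 = 20/323.
There are C(4,3) = 4 such orderings, each equally likely, so P = 4 × 20/323 = 80/323.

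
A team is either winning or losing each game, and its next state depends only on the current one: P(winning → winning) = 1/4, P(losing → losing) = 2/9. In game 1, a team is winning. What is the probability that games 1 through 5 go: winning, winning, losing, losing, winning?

7/216

Game 1 is given. For each transition, use the conditional probability from the current state:
P(winning | winning) = 1/4; P(losing | winning) = 3/4; P(losing | losing) = 2/9; P(winning | losing) = 7/9.
P = 1/4 × 3/4 × 2/9 × 7/9 = 42/1296 = 7/216.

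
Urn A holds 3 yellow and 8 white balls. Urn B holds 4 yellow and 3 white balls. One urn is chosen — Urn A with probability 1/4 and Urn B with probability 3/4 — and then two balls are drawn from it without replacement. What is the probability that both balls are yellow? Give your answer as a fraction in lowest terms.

351/1540

From Urn A: P(both yellow) = (3/11)(2/10) = 3/55.
From Urn B: P(both yellow) = (4/7)(3/6) = 2/7.
Total probability = (1/4)(3/55) + (3/4)(2/7) = 351/1540.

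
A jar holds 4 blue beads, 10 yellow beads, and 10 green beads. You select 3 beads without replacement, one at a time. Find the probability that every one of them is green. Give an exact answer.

P(all green) = 10/24 × 9/23 × 8/22 = 720/12144 = 15/253.

15/253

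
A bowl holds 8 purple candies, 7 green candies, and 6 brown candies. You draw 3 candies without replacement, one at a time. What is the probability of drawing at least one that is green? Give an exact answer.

69/95

P(no green) = 14/21 × 13/20 × 12/19 = 2184/7980 = 26/95.
P(at least one) = 1 − 26/95 = 69/95.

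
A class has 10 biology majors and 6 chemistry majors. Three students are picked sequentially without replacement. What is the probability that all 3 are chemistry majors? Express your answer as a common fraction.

P = 6/16 × 5/15 × 4/14 = 120/3360 = 1/28.

1/28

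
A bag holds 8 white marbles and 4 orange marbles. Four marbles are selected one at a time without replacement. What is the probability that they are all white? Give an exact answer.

P(all white) = 8/12 × 7/11 × 6/10 × 5/9 = 1680/11880 = 14/99.

14/99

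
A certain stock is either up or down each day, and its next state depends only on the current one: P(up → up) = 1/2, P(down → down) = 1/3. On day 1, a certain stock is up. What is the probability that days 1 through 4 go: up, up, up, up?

Day 1 is given. For each transition, use the conditional probability from the current state:
P(up | up) = 1/2; P(up | up) = 1/2; P(up | up) = 1/2.
P = 1/2 × 1/2 × 1/2 = 1/8.

1/8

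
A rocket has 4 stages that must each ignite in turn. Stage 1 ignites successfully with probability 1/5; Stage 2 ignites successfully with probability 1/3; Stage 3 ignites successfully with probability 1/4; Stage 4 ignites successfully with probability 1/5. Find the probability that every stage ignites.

Each stage is reached only if all earlier stages succeed, so
P = 1/5 × 1/3 × 1/4 × 1/5 = 1/300.

1/300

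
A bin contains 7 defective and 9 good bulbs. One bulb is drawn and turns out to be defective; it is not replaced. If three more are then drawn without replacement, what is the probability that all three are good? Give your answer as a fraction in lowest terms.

12/65

With the first bulb removed, 9 good remain out of 15.
P = 9/15 × 8/14 × 7/13 = 504/2730 = 12/65.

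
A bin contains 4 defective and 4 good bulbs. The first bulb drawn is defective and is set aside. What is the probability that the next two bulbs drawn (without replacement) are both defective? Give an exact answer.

After the first draw, 3 of the remaining 7 bulbs are defective.
P = 3/7 × 2/6 = 6/42 = 1/7.

1/7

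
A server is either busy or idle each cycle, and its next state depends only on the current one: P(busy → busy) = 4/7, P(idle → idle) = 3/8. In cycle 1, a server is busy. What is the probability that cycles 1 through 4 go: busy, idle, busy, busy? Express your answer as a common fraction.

15/98

Cycle 1 is given. For each transition, use the conditional probability from the current state:
P(idle | busy) = 3/7; P(busy | idle) = 5/8; P(busy | busy) = 4/7.
P = 3/7 × 5/8 × 4/7 = 60/392 = 15/98.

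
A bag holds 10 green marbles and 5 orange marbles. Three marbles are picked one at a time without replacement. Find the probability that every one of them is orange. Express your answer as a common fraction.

2/91

P = 5/15 × 4/14 × 3/13 = 60/2730 = 2/91.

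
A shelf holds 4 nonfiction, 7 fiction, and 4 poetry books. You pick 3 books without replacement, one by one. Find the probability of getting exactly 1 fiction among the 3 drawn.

28/65

One ordering (fiction drawn first) has probability 7/15 × 8/14 × 7/13 = 392/2730 = 28/195.
There are C(3,1) = 3 such orderings, each equally likely, so P = 3 × 28/195 = 28/65.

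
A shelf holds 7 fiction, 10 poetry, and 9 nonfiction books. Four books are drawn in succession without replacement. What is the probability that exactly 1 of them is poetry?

One ordering (poetry drawn first) has probability 10/26 × 16/25 × 15/24 × 14/23 = 33600/358800 = 28/299.
There are C(4,1) = 4 such orderings, each equally likely, so P = 4 × 28/299 = 112/299.

112/299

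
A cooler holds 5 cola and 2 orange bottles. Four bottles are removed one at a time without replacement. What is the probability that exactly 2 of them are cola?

2/7

One ordering (cola drawn first) has probability 5/7 × 4/6 × 2/5 × 1/4 = 40/840 = 1/21.
There are C(4,2) = 6 such orderings, each equally likely, so P = 6 × 1/21 = 2/7.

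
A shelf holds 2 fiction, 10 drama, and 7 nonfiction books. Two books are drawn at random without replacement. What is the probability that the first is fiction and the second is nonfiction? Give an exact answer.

7/171

Multiply the probability of each draw given the previous ones:
P = 2/19 × 7/18 = 14/342 = 7/171.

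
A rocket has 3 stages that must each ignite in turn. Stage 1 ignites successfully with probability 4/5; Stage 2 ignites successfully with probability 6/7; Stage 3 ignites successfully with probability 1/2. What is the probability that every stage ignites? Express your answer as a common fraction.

12/35

Multiplying along the chain,
P = 4/5 × 6/7 × 1/2 = 24/70 = 12/35.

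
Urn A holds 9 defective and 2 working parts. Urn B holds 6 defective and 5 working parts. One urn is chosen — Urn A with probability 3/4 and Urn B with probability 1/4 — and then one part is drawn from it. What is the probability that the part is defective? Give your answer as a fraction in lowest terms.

From Urn A: P(defective) = 9/11.
From Urn B: P(defective) = 6/11.
Total probability = (3/4)(9/11) + (1/4)(6/11) = 3/4.

3/4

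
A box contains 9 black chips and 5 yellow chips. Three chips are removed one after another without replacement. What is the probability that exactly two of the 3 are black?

One ordering (black drawn first) has probability 9/14 × 8/13 × 5/12 = 360/2184 = 15/91.
There are C(3,2) = 3 such orderings, each equally likely, so P = 3 × 15/91 = 45/91.

45/91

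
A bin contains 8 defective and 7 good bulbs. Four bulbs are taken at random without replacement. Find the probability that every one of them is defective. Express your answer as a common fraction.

2/39

P(every draw is defective) = 8/15 × 7/14 × 6/13 × 5/12 = 1680/32760 = 2/39.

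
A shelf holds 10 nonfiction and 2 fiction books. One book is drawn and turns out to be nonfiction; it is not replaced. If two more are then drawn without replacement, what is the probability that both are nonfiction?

36/55

After the first draw, 9 of the remaining 11 books are nonfiction.
P = 9/11 × 8/10 = 72/110 = 36/55.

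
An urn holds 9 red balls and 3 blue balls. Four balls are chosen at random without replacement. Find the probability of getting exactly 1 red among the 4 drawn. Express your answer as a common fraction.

1/55

One ordering (red drawn first) has probability 9/12 × 3/11 × 2/10 × 1/9 = 54/11880 = 1/220.
There are C(4,1) = 4 such orderings, each equally likely, so P = 4 × 1/220 = 1/55.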